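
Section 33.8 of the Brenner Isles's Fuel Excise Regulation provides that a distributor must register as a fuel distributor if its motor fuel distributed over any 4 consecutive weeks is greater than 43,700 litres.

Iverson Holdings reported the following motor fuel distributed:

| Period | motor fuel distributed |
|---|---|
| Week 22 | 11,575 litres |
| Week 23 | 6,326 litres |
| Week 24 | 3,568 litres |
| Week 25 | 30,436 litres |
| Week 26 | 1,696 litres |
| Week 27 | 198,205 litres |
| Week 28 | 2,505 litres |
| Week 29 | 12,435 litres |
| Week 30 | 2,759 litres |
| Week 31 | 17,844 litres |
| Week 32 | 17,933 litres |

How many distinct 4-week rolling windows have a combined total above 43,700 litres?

Week 22–Week 25: 11,575 litres + 6,326 litres + 3,568 litres + 30,436 litres = 51,905 litres (over)
Week 23–Week 26: 6,326 litres + 3,568 litres + 30,436 litres + 1,696 litres = 42,026 litres (under)
Week 24–Week 27: 3,568 litres + 30,436 litres + 1,696 litres + 198,205 litres = 233,905 litres (over)
Week 25–Week 28: 30,436 litres + 1,696 litres + 198,205 litres + 2,505 litres = 232,842 litres (over)
Week 26–Week 29: 1,696 litres + 198,205 litres + 2,505 litres + 12,435 litres = 214,841 litres (over)
Week 27–Week 30: 198,205 litres + 2,505 litres + 12,435 litres + 2,759 litres = 215,904 litres (over)
Week 28–Week 31: 2,505 litres + 12,435 litres + 2,759 litres + 17,844 litres = 35,543 litres (under)
Week 29–Week 32: 12,435 litres + 2,759 litres + 17,844 litres + 17,933 litres = 50,971 litres (over)
6 windows exceed the threshold.

6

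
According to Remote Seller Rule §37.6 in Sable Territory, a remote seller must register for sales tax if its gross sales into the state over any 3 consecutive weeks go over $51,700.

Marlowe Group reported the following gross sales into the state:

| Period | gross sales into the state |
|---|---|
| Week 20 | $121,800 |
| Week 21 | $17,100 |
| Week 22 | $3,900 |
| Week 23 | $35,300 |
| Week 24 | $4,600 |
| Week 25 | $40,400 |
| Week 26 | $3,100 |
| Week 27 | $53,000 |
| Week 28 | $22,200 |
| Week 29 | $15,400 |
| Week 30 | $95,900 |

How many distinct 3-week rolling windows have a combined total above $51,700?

Week 20–Week 22: $121,800 + $17,100 + $3,900 = $142,800 (over)
Week 21–Week 23: $17,100 + $3,900 + $35,300 = $56,300 (over)
Week 22–Week 24: $3,900 + $35,300 + $4,600 = $43,800 (under)
Week 23–Week 25: $35,300 + $4,600 + $40,400 = $80,300 (over)
Week 24–Week 26: $4,600 + $40,400 + $3,100 = $48,100 (under)
Week 25–Week 27: $40,400 + $3,100 + $53,000 = $96,500 (over)
Week 26–Week 28: $3,100 + $53,000 + $22,200 = $78,300 (over)
Week 27–Week 29: $53,000 + $22,200 + $15,400 = $90,600 (over)
Week 28–Week 30: $22,200 + $15,400 + $95,900 = $133,500 (over)
7 windows exceed the threshold.

7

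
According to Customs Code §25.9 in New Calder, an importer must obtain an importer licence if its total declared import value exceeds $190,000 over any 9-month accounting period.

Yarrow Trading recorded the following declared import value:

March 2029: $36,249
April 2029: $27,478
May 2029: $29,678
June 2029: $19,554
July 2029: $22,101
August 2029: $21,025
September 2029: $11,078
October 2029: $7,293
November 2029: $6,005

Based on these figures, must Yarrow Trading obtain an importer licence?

Total declared import value: $36,249 + $27,478 + $29,678 + $19,554 + $22,101 + $21,025 + $11,078 + $7,293 + $6,005 = $180,461.
$180,461 ≤ $190,000, so the threshold is not exceeded.

No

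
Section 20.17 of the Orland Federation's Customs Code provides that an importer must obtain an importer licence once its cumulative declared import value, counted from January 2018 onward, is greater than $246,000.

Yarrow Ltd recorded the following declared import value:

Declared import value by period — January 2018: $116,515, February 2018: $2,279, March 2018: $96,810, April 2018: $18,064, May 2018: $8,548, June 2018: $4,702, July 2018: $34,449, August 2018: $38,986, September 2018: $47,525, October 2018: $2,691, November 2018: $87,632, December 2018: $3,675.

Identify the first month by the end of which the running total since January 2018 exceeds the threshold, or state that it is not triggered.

June 2018

Through January 2018: $116,515
Through February 2018: $118,794
Through March 2018: $215,604
Through April 2018: $233,668
Through May 2018: $242,216
Through June 2018: $246,918 ← exceeds threshold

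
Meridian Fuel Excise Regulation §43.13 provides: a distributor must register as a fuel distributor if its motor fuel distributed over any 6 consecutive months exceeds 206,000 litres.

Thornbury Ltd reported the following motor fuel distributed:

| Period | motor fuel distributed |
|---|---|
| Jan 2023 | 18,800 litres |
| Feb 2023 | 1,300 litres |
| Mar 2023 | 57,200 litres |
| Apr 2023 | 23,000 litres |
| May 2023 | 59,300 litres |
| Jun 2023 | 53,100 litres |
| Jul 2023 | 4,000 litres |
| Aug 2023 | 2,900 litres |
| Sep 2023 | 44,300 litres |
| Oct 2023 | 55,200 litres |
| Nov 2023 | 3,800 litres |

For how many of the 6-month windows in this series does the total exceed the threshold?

Jan 2023–Jun 2023: 18,800 litres + 1,300 litres + 57,200 litres + 23,000 litres + 59,300 litres + 53,100 litres = 212,700 litres (over)
Feb 2023–Jul 2023: 1,300 litres + 57,200 litres + 23,000 litres + 59,300 litres + 53,100 litres + 4,000 litres = 197,900 litres (under)
Mar 2023–Aug 2023: 57,200 litres + 23,000 litres + 59,300 litres + 53,100 litres + 4,000 litres + 2,900 litres = 199,500 litres (under)
Apr 2023–Sep 2023: 23,000 litres + 59,300 litres + 53,100 litres + 4,000 litres + 2,900 litres + 44,300 litres = 186,600 litres (under)
May 2023–Oct 2023: 59,300 litres + 53,100 litres + 4,000 litres + 2,900 litres + 44,300 litres + 55,200 litres = 218,800 litres (over)
Jun 2023–Nov 2023: 53,100 litres + 4,000 litres + 2,900 litres + 44,300 litres + 55,200 litres + 3,800 litres = 163,300 litres (under)
2 windows exceed the threshold.

2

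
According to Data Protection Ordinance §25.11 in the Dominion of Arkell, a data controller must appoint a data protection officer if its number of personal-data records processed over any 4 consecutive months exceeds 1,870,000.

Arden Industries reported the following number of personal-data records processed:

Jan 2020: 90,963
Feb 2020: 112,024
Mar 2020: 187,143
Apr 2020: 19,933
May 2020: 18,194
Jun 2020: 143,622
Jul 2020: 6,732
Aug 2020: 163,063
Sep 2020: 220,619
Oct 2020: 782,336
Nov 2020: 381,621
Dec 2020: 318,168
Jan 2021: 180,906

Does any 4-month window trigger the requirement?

No

Jan 2020–Apr 2020: 90,963 + 112,024 + 187,143 + 19,933 = 410,063 (under)
Feb 2020–May 2020: 112,024 + 187,143 + 19,933 + 18,194 = 337,294 (under)
Mar 2020–Jun 2020: 187,143 + 19,933 + 18,194 + 143,622 = 368,892 (under)
Apr 2020–Jul 2020: 19,933 + 18,194 + 143,622 + 6,732 = 188,481 (under)
May 2020–Aug 2020: 18,194 + 143,622 + 6,732 + 163,063 = 331,611 (under)
Jun 2020–Sep 2020: 143,622 + 6,732 + 163,063 + 220,619 = 534,036 (under)
Jul 2020–Oct 2020: 6,732 + 163,063 + 220,619 + 782,336 = 1,172,750 (under)
Aug 2020–Nov 2020: 163,063 + 220,619 + 782,336 + 381,621 = 1,547,639 (under)
Sep 2020–Dec 2020: 220,619 + 782,336 + 381,621 + 318,168 = 1,702,744 (under)
Oct 2020–Jan 2021: 782,336 + 381,621 + 318,168 + 180,906 = 1,663,031 (under)
No window exceeds 1,870,000.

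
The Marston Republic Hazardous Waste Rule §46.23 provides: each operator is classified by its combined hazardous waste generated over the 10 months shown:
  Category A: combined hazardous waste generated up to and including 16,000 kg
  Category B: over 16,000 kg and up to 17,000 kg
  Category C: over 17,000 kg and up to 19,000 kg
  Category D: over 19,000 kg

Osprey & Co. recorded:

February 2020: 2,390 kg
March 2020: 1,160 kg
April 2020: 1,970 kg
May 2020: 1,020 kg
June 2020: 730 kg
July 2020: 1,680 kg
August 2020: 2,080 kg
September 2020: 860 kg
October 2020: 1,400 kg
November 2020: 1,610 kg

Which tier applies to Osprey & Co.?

Category A

Combined hazardous waste generated: 2,390 kg + 1,160 kg + 1,970 kg + 1,020 kg + 730 kg + 1,680 kg + 2,080 kg + 860 kg + 1,400 kg + 1,610 kg = 14,900 kg.
14,900 kg ≤ 16,000 kg, so Category A applies.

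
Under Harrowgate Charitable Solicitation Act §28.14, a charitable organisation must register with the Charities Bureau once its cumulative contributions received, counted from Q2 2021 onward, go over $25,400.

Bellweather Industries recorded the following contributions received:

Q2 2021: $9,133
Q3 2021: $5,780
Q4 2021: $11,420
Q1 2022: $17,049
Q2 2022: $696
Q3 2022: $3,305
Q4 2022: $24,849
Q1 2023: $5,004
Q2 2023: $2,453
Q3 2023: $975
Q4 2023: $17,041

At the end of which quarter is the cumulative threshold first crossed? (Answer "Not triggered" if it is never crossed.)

Q4 2021

Through Q2 2021: $9,133
Through Q3 2021: $14,913
Through Q4 2021: $26,333 ← exceeds threshold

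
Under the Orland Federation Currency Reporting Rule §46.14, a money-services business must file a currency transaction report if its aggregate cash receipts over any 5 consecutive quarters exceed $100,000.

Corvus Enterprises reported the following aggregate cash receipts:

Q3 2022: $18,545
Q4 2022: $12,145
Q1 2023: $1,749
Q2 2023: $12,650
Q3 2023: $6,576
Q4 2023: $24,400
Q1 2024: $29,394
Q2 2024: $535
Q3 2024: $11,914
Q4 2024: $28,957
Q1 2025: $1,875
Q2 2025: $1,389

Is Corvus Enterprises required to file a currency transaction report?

Q3 2022–Q3 2023: $18,545 + $12,145 + $1,749 + $12,650 + $6,576 = $51,665 (under)
Q4 2022–Q4 2023: $12,145 + $1,749 + $12,650 + $6,576 + $24,400 = $57,520 (under)
Q1 2023–Q1 2024: $1,749 + $12,650 + $6,576 + $24,400 + $29,394 = $74,769 (under)
Q2 2023–Q2 2024: $12,650 + $6,576 + $24,400 + $29,394 + $535 = $73,555 (under)
Q3 2023–Q3 2024: $6,576 + $24,400 + $29,394 + $535 + $11,914 = $72,819 (under)
Q4 2023–Q4 2024: $24,400 + $29,394 + $535 + $11,914 + $28,957 = $95,200 (under)
Q1 2024–Q1 2025: $29,394 + $535 + $11,914 + $28,957 + $1,875 = $72,675 (under)
Q2 2024–Q2 2025: $535 + $11,914 + $28,957 + $1,875 + $1,389 = $44,670 (under)
No window exceeds $100,000.

No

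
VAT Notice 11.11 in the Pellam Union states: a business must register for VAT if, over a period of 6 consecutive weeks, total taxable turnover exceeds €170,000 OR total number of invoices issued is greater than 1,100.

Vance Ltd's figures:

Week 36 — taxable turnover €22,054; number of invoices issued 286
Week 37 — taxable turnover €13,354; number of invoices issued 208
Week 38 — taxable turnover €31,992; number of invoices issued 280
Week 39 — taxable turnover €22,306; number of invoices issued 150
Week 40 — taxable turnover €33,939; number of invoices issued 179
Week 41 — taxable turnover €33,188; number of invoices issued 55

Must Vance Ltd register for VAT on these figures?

Total taxable turnover: €22,054 + €13,354 + €31,992 + €22,306 + €33,939 + €33,188 = €156,833 (≤ €170,000).
Total number of invoices issued: 286 + 208 + 280 + 150 + 179 + 55 = 1,158 (> 1,100).
The test is 'or': at least one threshold is exceeded.

Yes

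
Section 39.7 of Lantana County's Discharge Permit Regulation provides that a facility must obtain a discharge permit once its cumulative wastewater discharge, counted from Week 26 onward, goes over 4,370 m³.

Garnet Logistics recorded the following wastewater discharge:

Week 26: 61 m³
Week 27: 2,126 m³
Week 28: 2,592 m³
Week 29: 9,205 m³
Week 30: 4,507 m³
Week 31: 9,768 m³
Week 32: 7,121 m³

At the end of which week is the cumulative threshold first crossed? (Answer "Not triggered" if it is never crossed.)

Through Week 26: 61 m³
Through Week 27: 2,187 m³
Through Week 28: 4,779 m³ ← exceeds threshold

Week 28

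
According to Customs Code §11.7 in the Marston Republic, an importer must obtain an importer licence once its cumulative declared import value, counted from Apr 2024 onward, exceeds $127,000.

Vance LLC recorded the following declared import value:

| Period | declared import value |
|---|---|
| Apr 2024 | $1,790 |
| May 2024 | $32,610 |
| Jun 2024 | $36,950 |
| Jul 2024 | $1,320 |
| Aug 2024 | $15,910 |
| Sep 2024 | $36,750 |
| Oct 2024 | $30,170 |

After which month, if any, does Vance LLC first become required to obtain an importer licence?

Oct 2024

Through Apr 2024: $1,790
Through May 2024: $34,400
Through Jun 2024: $71,350
Through Jul 2024: $72,670
Through Aug 2024: $88,580
Through Sep 2024: $125,330
Through Oct 2024: $155,500 ← exceeds threshold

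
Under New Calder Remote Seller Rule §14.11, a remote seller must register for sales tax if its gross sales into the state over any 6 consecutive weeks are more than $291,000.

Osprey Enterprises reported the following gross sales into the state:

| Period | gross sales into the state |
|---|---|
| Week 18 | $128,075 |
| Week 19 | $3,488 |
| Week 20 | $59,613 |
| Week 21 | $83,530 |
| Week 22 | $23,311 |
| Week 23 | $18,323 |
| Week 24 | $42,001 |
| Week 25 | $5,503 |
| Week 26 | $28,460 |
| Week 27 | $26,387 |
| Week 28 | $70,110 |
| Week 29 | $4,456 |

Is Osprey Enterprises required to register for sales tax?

Yes

Week 18–Week 23: $128,075 + $3,488 + $59,613 + $83,530 + $23,311 + $18,323 = $316,340 (over)
Week 19–Week 24: $3,488 + $59,613 + $83,530 + $23,311 + $18,323 + $42,001 = $230,266 (under)
Week 20–Week 25: $59,613 + $83,530 + $23,311 + $18,323 + $42,001 + $5,503 = $232,281 (under)
Week 21–Week 26: $83,530 + $23,311 + $18,323 + $42,001 + $5,503 + $28,460 = $201,128 (under)
Week 22–Week 27: $23,311 + $18,323 + $42,001 + $5,503 + $28,460 + $26,387 = $143,985 (under)
Week 23–Week 28: $18,323 + $42,001 + $5,503 + $28,460 + $26,387 + $70,110 = $190,784 (under)
Week 24–Week 29: $42,001 + $5,503 + $28,460 + $26,387 + $70,110 + $4,456 = $176,917 (under)
At least one window exceeds $291,000.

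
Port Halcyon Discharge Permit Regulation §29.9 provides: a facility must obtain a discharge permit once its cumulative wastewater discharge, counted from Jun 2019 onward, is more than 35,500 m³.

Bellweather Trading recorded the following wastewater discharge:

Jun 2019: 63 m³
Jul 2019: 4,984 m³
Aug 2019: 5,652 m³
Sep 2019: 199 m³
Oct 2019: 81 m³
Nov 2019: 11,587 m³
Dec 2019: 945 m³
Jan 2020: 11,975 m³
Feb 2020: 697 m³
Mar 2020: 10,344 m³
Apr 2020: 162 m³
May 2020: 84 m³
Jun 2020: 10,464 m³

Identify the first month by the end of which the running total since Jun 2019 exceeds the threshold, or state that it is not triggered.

Feb 2020

Through Jun 2019: 63 m³
Through Jul 2019: 5,047 m³
Through Aug 2019: 10,699 m³
Through Sep 2019: 10,898 m³
Through Oct 2019: 10,979 m³
Through Nov 2019: 22,566 m³
Through Dec 2019: 23,511 m³
Through Jan 2020: 35,486 m³
Through Feb 2020: 36,183 m³ ← exceeds threshold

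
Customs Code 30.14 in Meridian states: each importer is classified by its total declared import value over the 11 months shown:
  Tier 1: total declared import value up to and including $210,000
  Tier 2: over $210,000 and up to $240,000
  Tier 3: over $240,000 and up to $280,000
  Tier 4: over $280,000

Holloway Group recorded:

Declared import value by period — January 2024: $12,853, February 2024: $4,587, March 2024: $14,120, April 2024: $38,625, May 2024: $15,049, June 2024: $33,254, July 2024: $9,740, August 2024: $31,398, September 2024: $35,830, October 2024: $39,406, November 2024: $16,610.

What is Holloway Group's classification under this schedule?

Total declared import value: $12,853 + $4,587 + $14,120 + $38,625 + $15,049 + $33,254 + $9,740 + $31,398 + $35,830 + $39,406 + $16,610 = $251,472.
$240,000 < $251,472 ≤ $280,000, so Tier 3 applies.

Tier 3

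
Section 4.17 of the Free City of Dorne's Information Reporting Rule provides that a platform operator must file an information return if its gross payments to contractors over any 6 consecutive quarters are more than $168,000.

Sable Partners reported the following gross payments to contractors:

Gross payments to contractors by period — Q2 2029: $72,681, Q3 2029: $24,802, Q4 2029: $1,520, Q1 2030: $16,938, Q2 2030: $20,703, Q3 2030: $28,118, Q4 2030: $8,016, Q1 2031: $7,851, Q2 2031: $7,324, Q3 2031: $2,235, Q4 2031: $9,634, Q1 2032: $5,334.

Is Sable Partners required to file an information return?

No

Q2 2029–Q3 2030: $72,681 + $24,802 + $1,520 + $16,938 + $20,703 + $28,118 = $164,762 (under)
Q3 2029–Q4 2030: $24,802 + $1,520 + $16,938 + $20,703 + $28,118 + $8,016 = $100,097 (under)
Q4 2029–Q1 2031: $1,520 + $16,938 + $20,703 + $28,118 + $8,016 + $7,851 = $83,146 (under)
Q1 2030–Q2 2031: $16,938 + $20,703 + $28,118 + $8,016 + $7,851 + $7,324 = $88,950 (under)
Q2 2030–Q3 2031: $20,703 + $28,118 + $8,016 + $7,851 + $7,324 + $2,235 = $74,247 (under)
Q3 2030–Q4 2031: $28,118 + $8,016 + $7,851 + $7,324 + $2,235 + $9,634 = $63,178 (under)
Q4 2030–Q1 2032: $8,016 + $7,851 + $7,324 + $2,235 + $9,634 + $5,334 = $40,394 (under)
No window exceeds $168,000.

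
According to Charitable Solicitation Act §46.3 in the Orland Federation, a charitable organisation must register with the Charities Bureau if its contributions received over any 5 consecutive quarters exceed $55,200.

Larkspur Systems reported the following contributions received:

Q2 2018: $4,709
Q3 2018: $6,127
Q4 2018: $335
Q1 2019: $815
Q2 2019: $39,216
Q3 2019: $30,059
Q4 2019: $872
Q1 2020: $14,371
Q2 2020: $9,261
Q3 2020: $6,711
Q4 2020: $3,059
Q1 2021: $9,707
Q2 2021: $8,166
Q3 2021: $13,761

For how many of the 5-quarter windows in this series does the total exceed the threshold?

5

Q2 2018–Q2 2019: $4,709 + $6,127 + $335 + $815 + $39,216 = $51,202 (under)
Q3 2018–Q3 2019: $6,127 + $335 + $815 + $39,216 + $30,059 = $76,552 (over)
Q4 2018–Q4 2019: $335 + $815 + $39,216 + $30,059 + $872 = $71,297 (over)
Q1 2019–Q1 2020: $815 + $39,216 + $30,059 + $872 + $14,371 = $85,333 (over)
Q2 2019–Q2 2020: $39,216 + $30,059 + $872 + $14,371 + $9,261 = $93,779 (over)
Q3 2019–Q3 2020: $30,059 + $872 + $14,371 + $9,261 + $6,711 = $61,274 (over)
Q4 2019–Q4 2020: $872 + $14,371 + $9,261 + $6,711 + $3,059 = $34,274 (under)
Q1 2020–Q1 2021: $14,371 + $9,261 + $6,711 + $3,059 + $9,707 = $43,109 (under)
Q2 2020–Q2 2021: $9,261 + $6,711 + $3,059 + $9,707 + $8,166 = $36,904 (under)
Q3 2020–Q3 2021: $6,711 + $3,059 + $9,707 + $8,166 + $13,761 = $41,404 (under)
5 windows exceed the threshold.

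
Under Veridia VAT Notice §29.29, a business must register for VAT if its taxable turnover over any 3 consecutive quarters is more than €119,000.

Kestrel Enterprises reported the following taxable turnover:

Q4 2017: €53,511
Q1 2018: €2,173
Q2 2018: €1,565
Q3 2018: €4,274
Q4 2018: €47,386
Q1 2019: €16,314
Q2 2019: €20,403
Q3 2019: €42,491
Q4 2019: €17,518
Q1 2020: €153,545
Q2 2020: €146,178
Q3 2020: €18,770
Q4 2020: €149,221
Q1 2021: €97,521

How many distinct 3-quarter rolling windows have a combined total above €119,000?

5

Q4 2017–Q2 2018: €53,511 + €2,173 + €1,565 = €57,249 (under)
Q1 2018–Q3 2018: €2,173 + €1,565 + €4,274 = €8,012 (under)
Q2 2018–Q4 2018: €1,565 + €4,274 + €47,386 = €53,225 (under)
Q3 2018–Q1 2019: €4,274 + €47,386 + €16,314 = €67,974 (under)
Q4 2018–Q2 2019: €47,386 + €16,314 + €20,403 = €84,103 (under)
Q1 2019–Q3 2019: €16,314 + €20,403 + €42,491 = €79,208 (under)
Q2 2019–Q4 2019: €20,403 + €42,491 + €17,518 = €80,412 (under)
Q3 2019–Q1 2020: €42,491 + €17,518 + €153,545 = €213,554 (over)
Q4 2019–Q2 2020: €17,518 + €153,545 + €146,178 = €317,241 (over)
Q1 2020–Q3 2020: €153,545 + €146,178 + €18,770 = €318,493 (over)
Q2 2020–Q4 2020: €146,178 + €18,770 + €149,221 = €314,169 (over)
Q3 2020–Q1 2021: €18,770 + €149,221 + €97,521 = €265,512 (over)
5 windows exceed the threshold.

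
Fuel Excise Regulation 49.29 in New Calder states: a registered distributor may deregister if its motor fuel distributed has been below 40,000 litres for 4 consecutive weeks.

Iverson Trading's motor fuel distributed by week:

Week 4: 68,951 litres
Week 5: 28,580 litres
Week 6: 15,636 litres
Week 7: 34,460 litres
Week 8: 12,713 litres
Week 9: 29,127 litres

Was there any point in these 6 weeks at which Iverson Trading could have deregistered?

Yes

Weeks below 40,000 litres: Week 5, Week 6, Week 7, Week 8, Week 9.
Longest run of consecutive weeks below the threshold: 5.
5 ≥ 4, so Iverson Trading became eligible.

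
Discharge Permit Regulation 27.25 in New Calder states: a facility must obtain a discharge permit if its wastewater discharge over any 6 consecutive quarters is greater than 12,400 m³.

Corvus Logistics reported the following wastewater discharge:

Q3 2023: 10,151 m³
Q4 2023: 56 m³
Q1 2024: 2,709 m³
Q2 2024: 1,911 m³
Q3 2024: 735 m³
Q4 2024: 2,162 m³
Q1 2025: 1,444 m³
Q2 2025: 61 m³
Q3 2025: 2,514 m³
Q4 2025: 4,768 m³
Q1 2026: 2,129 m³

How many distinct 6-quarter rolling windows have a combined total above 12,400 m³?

2

Q3 2023–Q4 2024: 10,151 m³ + 56 m³ + 2,709 m³ + 1,911 m³ + 735 m³ + 2,162 m³ = 17,724 m³ (over)
Q4 2023–Q1 2025: 56 m³ + 2,709 m³ + 1,911 m³ + 735 m³ + 2,162 m³ + 1,444 m³ = 9,017 m³ (under)
Q1 2024–Q2 2025: 2,709 m³ + 1,911 m³ + 735 m³ + 2,162 m³ + 1,444 m³ + 61 m³ = 9,022 m³ (under)
Q2 2024–Q3 2025: 1,911 m³ + 735 m³ + 2,162 m³ + 1,444 m³ + 61 m³ + 2,514 m³ = 8,827 m³ (under)
Q3 2024–Q4 2025: 735 m³ + 2,162 m³ + 1,444 m³ + 61 m³ + 2,514 m³ + 4,768 m³ = 11,684 m³ (under)
Q4 2024–Q1 2026: 2,162 m³ + 1,444 m³ + 61 m³ + 2,514 m³ + 4,768 m³ + 2,129 m³ = 13,078 m³ (over)
2 windows exceed the threshold.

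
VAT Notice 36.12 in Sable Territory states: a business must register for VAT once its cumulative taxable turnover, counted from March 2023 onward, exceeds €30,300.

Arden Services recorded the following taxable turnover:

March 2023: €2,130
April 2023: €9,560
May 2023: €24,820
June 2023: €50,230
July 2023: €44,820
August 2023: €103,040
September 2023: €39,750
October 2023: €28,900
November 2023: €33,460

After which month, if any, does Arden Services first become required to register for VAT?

May 2023

Through March 2023: €2,130
Through April 2023: €11,690
Through May 2023: €36,510 ← exceeds threshold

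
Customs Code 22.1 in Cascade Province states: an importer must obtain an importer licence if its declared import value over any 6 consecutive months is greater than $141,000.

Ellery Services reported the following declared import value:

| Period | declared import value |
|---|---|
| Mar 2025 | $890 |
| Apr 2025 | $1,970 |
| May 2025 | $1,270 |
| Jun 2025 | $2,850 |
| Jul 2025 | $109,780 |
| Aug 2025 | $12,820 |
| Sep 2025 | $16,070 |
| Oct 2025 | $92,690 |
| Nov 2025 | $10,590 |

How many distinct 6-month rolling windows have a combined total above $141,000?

3

Mar 2025–Aug 2025: $890 + $1,970 + $1,270 + $2,850 + $109,780 + $12,820 = $129,580 (under)
Apr 2025–Sep 2025: $1,970 + $1,270 + $2,850 + $109,780 + $12,820 + $16,070 = $144,760 (over)
May 2025–Oct 2025: $1,270 + $2,850 + $109,780 + $12,820 + $16,070 + $92,690 = $235,480 (over)
Jun 2025–Nov 2025: $2,850 + $109,780 + $12,820 + $16,070 + $92,690 + $10,590 = $244,800 (over)
3 windows exceed the threshold.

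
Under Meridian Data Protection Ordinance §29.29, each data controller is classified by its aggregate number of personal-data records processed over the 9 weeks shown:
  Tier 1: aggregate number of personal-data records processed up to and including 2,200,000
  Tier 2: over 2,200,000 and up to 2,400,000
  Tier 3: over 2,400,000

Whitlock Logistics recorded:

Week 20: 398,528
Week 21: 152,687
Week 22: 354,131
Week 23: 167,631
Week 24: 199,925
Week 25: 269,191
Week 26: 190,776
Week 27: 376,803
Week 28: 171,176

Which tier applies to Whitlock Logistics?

Aggregate number of personal-data records processed: 398,528 + 152,687 + 354,131 + 167,631 + 199,925 + 269,191 + 190,776 + 376,803 + 171,176 = 2,280,848.
2,200,000 < 2,280,848 ≤ 2,400,000, so Tier 2 applies.

Tier 2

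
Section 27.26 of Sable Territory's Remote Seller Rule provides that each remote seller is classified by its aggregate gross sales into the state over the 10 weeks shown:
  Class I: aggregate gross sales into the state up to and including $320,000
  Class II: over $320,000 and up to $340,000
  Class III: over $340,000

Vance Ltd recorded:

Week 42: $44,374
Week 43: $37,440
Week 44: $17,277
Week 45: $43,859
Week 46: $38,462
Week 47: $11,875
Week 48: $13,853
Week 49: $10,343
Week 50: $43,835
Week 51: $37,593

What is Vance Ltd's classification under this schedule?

Class I

Aggregate gross sales into the state: $44,374 + $37,440 + $17,277 + $43,859 + $38,462 + $11,875 + $13,853 + $10,343 + $43,835 + $37,593 = $298,911.
$298,911 ≤ $320,000, so Class I applies.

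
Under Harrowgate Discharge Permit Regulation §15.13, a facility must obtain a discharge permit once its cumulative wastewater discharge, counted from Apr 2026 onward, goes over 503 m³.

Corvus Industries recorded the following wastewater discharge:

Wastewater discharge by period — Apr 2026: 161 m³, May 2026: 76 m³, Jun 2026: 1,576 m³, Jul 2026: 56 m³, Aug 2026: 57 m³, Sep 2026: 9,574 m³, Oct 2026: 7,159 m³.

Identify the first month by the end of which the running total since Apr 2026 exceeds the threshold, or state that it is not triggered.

Through Apr 2026: 161 m³
Through May 2026: 237 m³
Through Jun 2026: 1,813 m³ ← exceeds threshold

Jun 2026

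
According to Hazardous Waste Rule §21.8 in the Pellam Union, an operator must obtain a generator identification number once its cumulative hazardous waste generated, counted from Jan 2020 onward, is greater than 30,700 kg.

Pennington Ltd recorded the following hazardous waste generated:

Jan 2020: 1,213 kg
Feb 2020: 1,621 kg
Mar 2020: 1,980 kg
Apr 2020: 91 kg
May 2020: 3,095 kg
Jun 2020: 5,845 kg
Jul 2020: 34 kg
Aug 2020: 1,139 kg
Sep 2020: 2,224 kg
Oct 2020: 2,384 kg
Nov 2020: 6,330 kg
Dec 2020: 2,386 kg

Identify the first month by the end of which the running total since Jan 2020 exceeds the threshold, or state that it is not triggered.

Through Jan 2020: 1,213 kg
Through Feb 2020: 2,834 kg
Through Mar 2020: 4,814 kg
Through Apr 2020: 4,905 kg
Through May 2020: 8,000 kg
Through Jun 2020: 13,845 kg
Through Jul 2020: 13,879 kg
Through Aug 2020: 15,018 kg
Through Sep 2020: 17,242 kg
Through Oct 2020: 19,626 kg
Through Nov 2020: 25,956 kg
Through Dec 2020: 28,342 kg
Final cumulative total 28,342 kg ≤ 30,700 kg; the threshold is never exceeded.

Not triggered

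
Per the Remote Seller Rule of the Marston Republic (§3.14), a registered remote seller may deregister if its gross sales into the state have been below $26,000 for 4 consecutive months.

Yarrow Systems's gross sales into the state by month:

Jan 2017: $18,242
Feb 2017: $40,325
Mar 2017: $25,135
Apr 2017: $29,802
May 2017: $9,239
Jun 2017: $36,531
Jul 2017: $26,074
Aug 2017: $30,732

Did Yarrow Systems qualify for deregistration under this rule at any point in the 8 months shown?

No

Months below $26,000: Jan 2017, Mar 2017, May 2017.
Longest run of consecutive months below the threshold: 1.
1 < 4, so Yarrow Systems never became eligible.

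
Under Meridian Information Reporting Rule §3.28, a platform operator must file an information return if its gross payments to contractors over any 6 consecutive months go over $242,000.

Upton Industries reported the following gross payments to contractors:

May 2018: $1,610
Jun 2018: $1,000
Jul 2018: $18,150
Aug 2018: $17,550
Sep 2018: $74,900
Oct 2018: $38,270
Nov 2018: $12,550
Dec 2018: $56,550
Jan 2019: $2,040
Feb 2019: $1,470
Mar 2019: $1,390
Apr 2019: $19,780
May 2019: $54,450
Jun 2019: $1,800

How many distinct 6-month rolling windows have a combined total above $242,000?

0

May 2018–Oct 2018: $1,610 + $1,000 + $18,150 + $17,550 + $74,900 + $38,270 = $151,480 (under)
Jun 2018–Nov 2018: $1,000 + $18,150 + $17,550 + $74,900 + $38,270 + $12,550 = $162,420 (under)
Jul 2018–Dec 2018: $18,150 + $17,550 + $74,900 + $38,270 + $12,550 + $56,550 = $217,970 (under)
Aug 2018–Jan 2019: $17,550 + $74,900 + $38,270 + $12,550 + $56,550 + $2,040 = $201,860 (under)
Sep 2018–Feb 2019: $74,900 + $38,270 + $12,550 + $56,550 + $2,040 + $1,470 = $185,780 (under)
Oct 2018–Mar 2019: $38,270 + $12,550 + $56,550 + $2,040 + $1,470 + $1,390 = $112,270 (under)
Nov 2018–Apr 2019: $12,550 + $56,550 + $2,040 + $1,470 + $1,390 + $19,780 = $93,780 (under)
Dec 2018–May 2019: $56,550 + $2,040 + $1,470 + $1,390 + $19,780 + $54,450 = $135,680 (under)
Jan 2019–Jun 2019: $2,040 + $1,470 + $1,390 + $19,780 + $54,450 + $1,800 = $80,930 (under)
0 windows exceed the threshold.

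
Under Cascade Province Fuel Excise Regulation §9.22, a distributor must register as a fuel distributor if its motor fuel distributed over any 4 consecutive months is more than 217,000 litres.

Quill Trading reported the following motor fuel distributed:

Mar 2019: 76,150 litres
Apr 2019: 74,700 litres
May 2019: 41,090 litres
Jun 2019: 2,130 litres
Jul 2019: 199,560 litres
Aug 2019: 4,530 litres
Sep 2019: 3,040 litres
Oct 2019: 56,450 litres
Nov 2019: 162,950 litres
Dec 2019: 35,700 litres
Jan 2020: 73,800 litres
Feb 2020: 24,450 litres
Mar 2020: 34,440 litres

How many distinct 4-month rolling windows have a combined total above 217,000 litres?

7

Mar 2019–Jun 2019: 76,150 litres + 74,700 litres + 41,090 litres + 2,130 litres = 194,070 litres (under)
Apr 2019–Jul 2019: 74,700 litres + 41,090 litres + 2,130 litres + 199,560 litres = 317,480 litres (over)
May 2019–Aug 2019: 41,090 litres + 2,130 litres + 199,560 litres + 4,530 litres = 247,310 litres (over)
Jun 2019–Sep 2019: 2,130 litres + 199,560 litres + 4,530 litres + 3,040 litres = 209,260 litres (under)
Jul 2019–Oct 2019: 199,560 litres + 4,530 litres + 3,040 litres + 56,450 litres = 263,580 litres (over)
Aug 2019–Nov 2019: 4,530 litres + 3,040 litres + 56,450 litres + 162,950 litres = 226,970 litres (over)
Sep 2019–Dec 2019: 3,040 litres + 56,450 litres + 162,950 litres + 35,700 litres = 258,140 litres (over)
Oct 2019–Jan 2020: 56,450 litres + 162,950 litres + 35,700 litres + 73,800 litres = 328,900 litres (over)
Nov 2019–Feb 2020: 162,950 litres + 35,700 litres + 73,800 litres + 24,450 litres = 296,900 litres (over)
Dec 2019–Mar 2020: 35,700 litres + 73,800 litres + 24,450 litres + 34,440 litres = 168,390 litres (under)
7 windows exceed the threshold.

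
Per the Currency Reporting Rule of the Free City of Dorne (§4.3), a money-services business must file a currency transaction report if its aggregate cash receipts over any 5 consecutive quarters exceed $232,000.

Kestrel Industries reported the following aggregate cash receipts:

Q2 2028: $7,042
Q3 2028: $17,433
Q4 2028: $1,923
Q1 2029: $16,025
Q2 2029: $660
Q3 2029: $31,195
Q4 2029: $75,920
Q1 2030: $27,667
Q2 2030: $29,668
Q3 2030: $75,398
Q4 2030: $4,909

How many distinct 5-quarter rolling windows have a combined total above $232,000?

1

Q2 2028–Q2 2029: $7,042 + $17,433 + $1,923 + $16,025 + $660 = $43,083 (under)
Q3 2028–Q3 2029: $17,433 + $1,923 + $16,025 + $660 + $31,195 = $67,236 (under)
Q4 2028–Q4 2029: $1,923 + $16,025 + $660 + $31,195 + $75,920 = $125,723 (under)
Q1 2029–Q1 2030: $16,025 + $660 + $31,195 + $75,920 + $27,667 = $151,467 (under)
Q2 2029–Q2 2030: $660 + $31,195 + $75,920 + $27,667 + $29,668 = $165,110 (under)
Q3 2029–Q3 2030: $31,195 + $75,920 + $27,667 + $29,668 + $75,398 = $239,848 (over)
Q4 2029–Q4 2030: $75,920 + $27,667 + $29,668 + $75,398 + $4,909 = $213,562 (under)
1 window exceeds the threshold.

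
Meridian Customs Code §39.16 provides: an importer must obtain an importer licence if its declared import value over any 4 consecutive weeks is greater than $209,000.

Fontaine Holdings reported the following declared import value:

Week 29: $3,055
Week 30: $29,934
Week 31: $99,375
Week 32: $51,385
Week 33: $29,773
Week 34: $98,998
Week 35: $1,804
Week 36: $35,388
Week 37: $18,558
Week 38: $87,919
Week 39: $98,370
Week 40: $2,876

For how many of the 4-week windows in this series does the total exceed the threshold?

Week 29–Week 32: $3,055 + $29,934 + $99,375 + $51,385 = $183,749 (under)
Week 30–Week 33: $29,934 + $99,375 + $51,385 + $29,773 = $210,467 (over)
Week 31–Week 34: $99,375 + $51,385 + $29,773 + $98,998 = $279,531 (over)
Week 32–Week 35: $51,385 + $29,773 + $98,998 + $1,804 = $181,960 (under)
Week 33–Week 36: $29,773 + $98,998 + $1,804 + $35,388 = $165,963 (under)
Week 34–Week 37: $98,998 + $1,804 + $35,388 + $18,558 = $154,748 (under)
Week 35–Week 38: $1,804 + $35,388 + $18,558 + $87,919 = $143,669 (under)
Week 36–Week 39: $35,388 + $18,558 + $87,919 + $98,370 = $240,235 (over)
Week 37–Week 40: $18,558 + $87,919 + $98,370 + $2,876 = $207,723 (under)
3 windows exceed the threshold.

3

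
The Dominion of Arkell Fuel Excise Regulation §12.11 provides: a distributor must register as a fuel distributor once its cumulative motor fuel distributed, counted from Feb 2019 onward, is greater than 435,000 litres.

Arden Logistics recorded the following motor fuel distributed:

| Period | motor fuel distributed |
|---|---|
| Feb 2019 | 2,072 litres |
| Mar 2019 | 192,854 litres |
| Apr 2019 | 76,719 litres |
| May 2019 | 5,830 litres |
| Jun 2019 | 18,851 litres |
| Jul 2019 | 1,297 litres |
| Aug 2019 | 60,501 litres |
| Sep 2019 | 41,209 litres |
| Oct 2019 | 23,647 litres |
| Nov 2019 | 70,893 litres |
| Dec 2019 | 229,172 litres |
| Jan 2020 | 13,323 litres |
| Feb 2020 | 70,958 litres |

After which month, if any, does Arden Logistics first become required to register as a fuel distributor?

Nov 2019

Through Feb 2019: 2,072 litres
Through Mar 2019: 194,926 litres
Through Apr 2019: 271,645 litres
Through May 2019: 277,475 litres
Through Jun 2019: 296,326 litres
Through Jul 2019: 297,623 litres
Through Aug 2019: 358,124 litres
Through Sep 2019: 399,333 litres
Through Oct 2019: 422,980 litres
Through Nov 2019: 493,873 litres ← exceeds threshold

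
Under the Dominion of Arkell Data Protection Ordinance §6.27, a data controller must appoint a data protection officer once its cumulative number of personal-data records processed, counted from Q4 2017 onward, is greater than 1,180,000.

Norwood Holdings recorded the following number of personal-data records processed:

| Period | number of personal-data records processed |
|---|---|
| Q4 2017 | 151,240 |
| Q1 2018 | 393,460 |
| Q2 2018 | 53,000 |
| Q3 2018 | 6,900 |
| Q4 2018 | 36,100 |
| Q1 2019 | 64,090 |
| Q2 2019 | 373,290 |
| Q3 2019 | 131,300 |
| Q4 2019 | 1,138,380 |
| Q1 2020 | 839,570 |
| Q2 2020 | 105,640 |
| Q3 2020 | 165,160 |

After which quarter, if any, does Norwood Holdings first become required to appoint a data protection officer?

Through Q4 2017: 151,240
Through Q1 2018: 544,700
Through Q2 2018: 597,700
Through Q3 2018: 604,600
Through Q4 2018: 640,700
Through Q1 2019: 704,790
Through Q2 2019: 1,078,080
Through Q3 2019: 1,209,380 ← exceeds threshold

Q3 2019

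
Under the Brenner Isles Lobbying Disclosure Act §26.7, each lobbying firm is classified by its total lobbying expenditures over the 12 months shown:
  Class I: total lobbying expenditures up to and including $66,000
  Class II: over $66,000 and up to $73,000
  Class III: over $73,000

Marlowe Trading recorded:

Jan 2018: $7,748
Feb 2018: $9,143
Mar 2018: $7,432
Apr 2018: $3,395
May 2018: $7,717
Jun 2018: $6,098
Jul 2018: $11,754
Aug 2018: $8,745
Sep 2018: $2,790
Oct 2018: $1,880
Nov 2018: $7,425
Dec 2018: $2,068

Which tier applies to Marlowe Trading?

Class III

Total lobbying expenditures: $7,748 + $9,143 + $7,432 + $3,395 + $7,717 + $6,098 + $11,754 + $8,745 + $2,790 + $1,880 + $7,425 + $2,068 = $76,195.
$76,195 > $73,000, so Class III applies.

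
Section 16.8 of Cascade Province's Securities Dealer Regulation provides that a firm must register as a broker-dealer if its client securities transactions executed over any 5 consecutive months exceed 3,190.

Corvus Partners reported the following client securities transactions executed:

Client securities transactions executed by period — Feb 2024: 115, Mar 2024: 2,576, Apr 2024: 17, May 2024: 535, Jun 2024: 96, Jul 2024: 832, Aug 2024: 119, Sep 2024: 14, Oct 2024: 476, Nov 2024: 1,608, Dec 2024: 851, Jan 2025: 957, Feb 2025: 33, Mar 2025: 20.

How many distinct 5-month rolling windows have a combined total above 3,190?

Feb 2024–Jun 2024: 115 + 2,576 + 17 + 535 + 96 = 3,339 (over)
Mar 2024–Jul 2024: 2,576 + 17 + 535 + 96 + 832 = 4,056 (over)
Apr 2024–Aug 2024: 17 + 535 + 96 + 832 + 119 = 1,599 (under)
May 2024–Sep 2024: 535 + 96 + 832 + 119 + 14 = 1,596 (under)
Jun 2024–Oct 2024: 96 + 832 + 119 + 14 + 476 = 1,537 (under)
Jul 2024–Nov 2024: 832 + 119 + 14 + 476 + 1,608 = 3,049 (under)
Aug 2024–Dec 2024: 119 + 14 + 476 + 1,608 + 851 = 3,068 (under)
Sep 2024–Jan 2025: 14 + 476 + 1,608 + 851 + 957 = 3,906 (over)
Oct 2024–Feb 2025: 476 + 1,608 + 851 + 957 + 33 = 3,925 (over)
Nov 2024–Mar 2025: 1,608 + 851 + 957 + 33 + 20 = 3,469 (over)
5 windows exceed the threshold.

5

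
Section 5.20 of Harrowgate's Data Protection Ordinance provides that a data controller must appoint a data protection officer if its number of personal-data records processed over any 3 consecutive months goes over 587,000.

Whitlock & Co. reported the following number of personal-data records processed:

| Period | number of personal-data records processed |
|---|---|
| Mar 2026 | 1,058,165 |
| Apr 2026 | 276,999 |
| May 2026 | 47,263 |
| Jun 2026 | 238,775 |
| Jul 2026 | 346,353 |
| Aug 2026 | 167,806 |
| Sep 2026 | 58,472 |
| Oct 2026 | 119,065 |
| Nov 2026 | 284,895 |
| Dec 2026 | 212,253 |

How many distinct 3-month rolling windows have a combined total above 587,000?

4

Mar 2026–May 2026: 1,058,165 + 276,999 + 47,263 = 1,382,427 (over)
Apr 2026–Jun 2026: 276,999 + 47,263 + 238,775 = 563,037 (under)
May 2026–Jul 2026: 47,263 + 238,775 + 346,353 = 632,391 (over)
Jun 2026–Aug 2026: 238,775 + 346,353 + 167,806 = 752,934 (over)
Jul 2026–Sep 2026: 346,353 + 167,806 + 58,472 = 572,631 (under)
Aug 2026–Oct 2026: 167,806 + 58,472 + 119,065 = 345,343 (under)
Sep 2026–Nov 2026: 58,472 + 119,065 + 284,895 = 462,432 (under)
Oct 2026–Dec 2026: 119,065 + 284,895 + 212,253 = 616,213 (over)
4 windows exceed the threshold.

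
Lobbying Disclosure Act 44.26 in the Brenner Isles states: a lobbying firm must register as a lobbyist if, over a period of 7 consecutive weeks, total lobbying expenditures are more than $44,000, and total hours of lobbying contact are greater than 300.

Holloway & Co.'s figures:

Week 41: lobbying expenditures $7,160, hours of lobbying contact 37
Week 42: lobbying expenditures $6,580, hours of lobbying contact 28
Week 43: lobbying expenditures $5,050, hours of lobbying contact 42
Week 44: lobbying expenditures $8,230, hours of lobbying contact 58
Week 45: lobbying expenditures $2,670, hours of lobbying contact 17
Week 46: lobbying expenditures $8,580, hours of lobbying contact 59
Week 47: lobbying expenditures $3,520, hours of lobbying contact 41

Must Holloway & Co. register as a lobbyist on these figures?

No

Total lobbying expenditures: $7,160 + $6,580 + $5,050 + $8,230 + $2,670 + $8,580 + $3,520 = $41,790 (≤ $44,000).
Total hours of lobbying contact: 37 + 28 + 42 + 58 + 17 + 59 + 41 = 282 (≤ 300).
The test is 'and': the rule requires both, and at least one is not exceeded.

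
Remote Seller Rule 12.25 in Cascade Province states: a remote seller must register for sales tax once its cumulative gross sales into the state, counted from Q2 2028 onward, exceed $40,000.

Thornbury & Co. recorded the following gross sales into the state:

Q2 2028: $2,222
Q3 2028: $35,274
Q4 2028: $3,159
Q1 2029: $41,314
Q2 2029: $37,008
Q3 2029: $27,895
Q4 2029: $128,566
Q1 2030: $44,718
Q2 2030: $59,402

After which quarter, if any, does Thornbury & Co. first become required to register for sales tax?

Q4 2028

Through Q2 2028: $2,222
Through Q3 2028: $37,496
Through Q4 2028: $40,655 ← exceeds threshold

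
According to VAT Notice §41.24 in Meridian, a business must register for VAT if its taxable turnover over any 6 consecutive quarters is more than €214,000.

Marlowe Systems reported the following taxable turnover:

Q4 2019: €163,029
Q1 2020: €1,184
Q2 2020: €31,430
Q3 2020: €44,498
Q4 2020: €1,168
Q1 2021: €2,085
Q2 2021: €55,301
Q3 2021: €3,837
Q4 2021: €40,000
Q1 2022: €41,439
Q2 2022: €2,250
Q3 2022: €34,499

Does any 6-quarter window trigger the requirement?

Q4 2019–Q1 2021: €163,029 + €1,184 + €31,430 + €44,498 + €1,168 + €2,085 = €243,394 (over)
Q1 2020–Q2 2021: €1,184 + €31,430 + €44,498 + €1,168 + €2,085 + €55,301 = €135,666 (under)
Q2 2020–Q3 2021: €31,430 + €44,498 + €1,168 + €2,085 + €55,301 + €3,837 = €138,319 (under)
Q3 2020–Q4 2021: €44,498 + €1,168 + €2,085 + €55,301 + €3,837 + €40,000 = €146,889 (under)
Q4 2020–Q1 2022: €1,168 + €2,085 + €55,301 + €3,837 + €40,000 + €41,439 = €143,830 (under)
Q1 2021–Q2 2022: €2,085 + €55,301 + €3,837 + €40,000 + €41,439 + €2,250 = €144,912 (under)
Q2 2021–Q3 2022: €55,301 + €3,837 + €40,000 + €41,439 + €2,250 + €34,499 = €177,326 (under)
At least one window exceeds €214,000.

Yes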